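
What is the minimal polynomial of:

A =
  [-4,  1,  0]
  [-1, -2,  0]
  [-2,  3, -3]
x^3 + 9*x^2 + 27*x + 27

The characteristic polynomial is χ_A(x) = (x + 3)^3, so the eigenvalues are known. The minimal polynomial is
  m_A(x) = Π_λ (x − λ)^{k_λ}
where k_λ is the size of the *largest* Jordan block for λ (equivalently, the smallest k with (A − λI)^k v = 0 for every generalised eigenvector v of λ).

  λ = -3: largest Jordan block has size 3, contributing (x + 3)^3

So m_A(x) = (x + 3)^3 = x^3 + 9*x^2 + 27*x + 27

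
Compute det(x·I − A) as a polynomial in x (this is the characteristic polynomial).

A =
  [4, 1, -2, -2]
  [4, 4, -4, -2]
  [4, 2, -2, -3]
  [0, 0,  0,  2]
x^4 - 8*x^3 + 24*x^2 - 32*x + 16

Expanding det(x·I − A) (e.g. by cofactor expansion or by noting that A is similar to its Jordan form J, which has the same characteristic polynomial as A) gives
  χ_A(x) = x^4 - 8*x^3 + 24*x^2 - 32*x + 16
which factors as (x - 2)^4. The eigenvalues (with algebraic multiplicities) are λ = 2 with multiplicity 4.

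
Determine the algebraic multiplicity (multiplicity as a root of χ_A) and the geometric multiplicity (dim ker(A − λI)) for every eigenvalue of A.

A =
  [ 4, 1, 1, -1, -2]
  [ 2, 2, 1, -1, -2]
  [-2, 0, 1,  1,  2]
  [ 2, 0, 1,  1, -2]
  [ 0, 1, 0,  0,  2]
λ = 2: alg = 5, geom = 3

Step 1 — factor the characteristic polynomial to read off the algebraic multiplicities:
  χ_A(x) = (x - 2)^5

Step 2 — compute geometric multiplicities via the rank-nullity identity g(λ) = n − rank(A − λI):
  rank(A − (2)·I) = 2, so dim ker(A − (2)·I) = n − 2 = 3

Summary:
  λ = 2: algebraic multiplicity = 5, geometric multiplicity = 3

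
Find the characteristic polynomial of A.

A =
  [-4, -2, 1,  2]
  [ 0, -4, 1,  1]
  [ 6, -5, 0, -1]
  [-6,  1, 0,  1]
x^4 + 7*x^3 + 18*x^2 + 20*x + 8

Expanding det(x·I − A) (e.g. by cofactor expansion or by noting that A is similar to its Jordan form J, which has the same characteristic polynomial as A) gives
  χ_A(x) = x^4 + 7*x^3 + 18*x^2 + 20*x + 8
which factors as (x + 1)*(x + 2)^3. The eigenvalues (with algebraic multiplicities) are λ = -2 with multiplicity 3, λ = -1 with multiplicity 1.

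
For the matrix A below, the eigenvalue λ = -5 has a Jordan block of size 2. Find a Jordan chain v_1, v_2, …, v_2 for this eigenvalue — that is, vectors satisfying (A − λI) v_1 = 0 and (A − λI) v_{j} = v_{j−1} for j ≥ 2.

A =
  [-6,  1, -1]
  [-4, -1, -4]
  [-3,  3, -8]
A Jordan chain for λ = -5 of length 2:
v_1 = (-1, -4, -3)ᵀ
v_2 = (1, 0, 0)ᵀ

Let N = A − (-5)·I. We want v_2 with N^2 v_2 = 0 but N^1 v_2 ≠ 0; then v_{j-1} := N · v_j for j = 2, …, 2.

Pick v_2 = (1, 0, 0)ᵀ.
Then v_1 = N · v_2 = (-1, -4, -3)ᵀ.

Sanity check: (A − (-5)·I) v_1 = (0, 0, 0)ᵀ = 0. ✓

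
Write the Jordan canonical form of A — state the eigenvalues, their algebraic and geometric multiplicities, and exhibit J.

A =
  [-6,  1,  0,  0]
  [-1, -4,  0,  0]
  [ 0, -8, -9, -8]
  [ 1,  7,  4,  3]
J_2(-5) ⊕ J_1(-5) ⊕ J_1(-1)

The characteristic polynomial is
  det(x·I − A) = x^4 + 16*x^3 + 90*x^2 + 200*x + 125 = (x + 1)*(x + 5)^3

Eigenvalues and multiplicities (the geometric multiplicity of λ is n − rank(A − λI), which equals the number of Jordan blocks for λ):
  λ = -5: algebraic multiplicity = 3, geometric multiplicity = 2
  λ = -1: algebraic multiplicity = 1, geometric multiplicity = 1

Determining the block sizes for each eigenvalue:
  λ = -5: 2 blocks summing to 3 forces exactly one block of size 2 and the rest size 1 → block sizes [2, 1]
  λ = -1: one block (gm = 1), so the single block has size am = 1 → block sizes [1]

Assembling the blocks gives a Jordan form
J =
  [-5,  1,  0,  0]
  [ 0, -5,  0,  0]
  [ 0,  0, -5,  0]
  [ 0,  0,  0, -1]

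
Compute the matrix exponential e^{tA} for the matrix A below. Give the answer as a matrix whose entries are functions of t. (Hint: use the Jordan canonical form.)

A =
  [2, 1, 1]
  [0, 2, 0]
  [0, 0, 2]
e^{tA} =
  [exp(2*t), t*exp(2*t), t*exp(2*t)]
  [0, exp(2*t), 0]
  [0, 0, exp(2*t)]

Strategy: write A = P · J · P⁻¹ where J is a Jordan canonical form, so e^{tA} = P · e^{tJ} · P⁻¹, and e^{tJ} can be computed block-by-block.

A has Jordan form
J =
  [2, 1, 0]
  [0, 2, 0]
  [0, 0, 2]
(up to reordering of blocks).

Per-block formulas:
  For a 1×1 block at λ = 2: exp(t · [2]) = [e^(2t)].
  For a 2×2 Jordan block J_2(2): exp(t · J_2(2)) = e^(2t)·(I + t·N), where N is the 2×2 nilpotent shift.

After assembling e^{tJ} and conjugating by P, we get:

e^{tA} =
  [exp(2*t), t*exp(2*t), t*exp(2*t)]
  [0, exp(2*t), 0]
  [0, 0, exp(2*t)]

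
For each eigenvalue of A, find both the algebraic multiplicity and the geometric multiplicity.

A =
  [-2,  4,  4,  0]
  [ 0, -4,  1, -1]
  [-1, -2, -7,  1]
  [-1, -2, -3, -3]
λ = -4: alg = 4, geom = 2

Step 1 — factor the characteristic polynomial to read off the algebraic multiplicities:
  χ_A(x) = (x + 4)^4

Step 2 — compute geometric multiplicities via the rank-nullity identity g(λ) = n − rank(A − λI):
  rank(A − (-4)·I) = 2, so dim ker(A − (-4)·I) = n − 2 = 2

Summary:
  λ = -4: algebraic multiplicity = 4, geometric multiplicity = 2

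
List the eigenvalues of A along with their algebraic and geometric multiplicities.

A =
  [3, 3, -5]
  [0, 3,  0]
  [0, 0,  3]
λ = 3: alg = 3, geom = 2

Step 1 — factor the characteristic polynomial to read off the algebraic multiplicities:
  χ_A(x) = (x - 3)^3

Step 2 — compute geometric multiplicities via the rank-nullity identity g(λ) = n − rank(A − λI):
  rank(A − (3)·I) = 1, so dim ker(A − (3)·I) = n − 1 = 2

Summary:
  λ = 3: algebraic multiplicity = 3, geometric multiplicity = 2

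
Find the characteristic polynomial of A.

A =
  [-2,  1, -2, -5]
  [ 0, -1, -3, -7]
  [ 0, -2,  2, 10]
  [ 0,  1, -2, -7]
x^4 + 8*x^3 + 24*x^2 + 32*x + 16

Expanding det(x·I − A) (e.g. by cofactor expansion or by noting that A is similar to its Jordan form J, which has the same characteristic polynomial as A) gives
  χ_A(x) = x^4 + 8*x^3 + 24*x^2 + 32*x + 16
which factors as (x + 2)^4. The eigenvalues (with algebraic multiplicities) are λ = -2 with multiplicity 4.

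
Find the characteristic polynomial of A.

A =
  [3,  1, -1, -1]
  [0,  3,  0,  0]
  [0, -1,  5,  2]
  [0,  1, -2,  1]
x^4 - 12*x^3 + 54*x^2 - 108*x + 81

Expanding det(x·I − A) (e.g. by cofactor expansion or by noting that A is similar to its Jordan form J, which has the same characteristic polynomial as A) gives
  χ_A(x) = x^4 - 12*x^3 + 54*x^2 - 108*x + 81
which factors as (x - 3)^4. The eigenvalues (with algebraic multiplicities) are λ = 3 with multiplicity 4.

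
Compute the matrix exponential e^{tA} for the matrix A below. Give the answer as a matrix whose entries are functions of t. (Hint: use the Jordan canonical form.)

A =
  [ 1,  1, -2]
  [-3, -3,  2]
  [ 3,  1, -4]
e^{tA} =
  [3*t*exp(-2*t) + exp(-2*t), t*exp(-2*t), -2*t*exp(-2*t)]
  [-3*t*exp(-2*t), -t*exp(-2*t) + exp(-2*t), 2*t*exp(-2*t)]
  [3*t*exp(-2*t), t*exp(-2*t), -2*t*exp(-2*t) + exp(-2*t)]

Strategy: write A = P · J · P⁻¹ where J is a Jordan canonical form, so e^{tA} = P · e^{tJ} · P⁻¹, and e^{tJ} can be computed block-by-block.

A has Jordan form
J =
  [-2,  1,  0]
  [ 0, -2,  0]
  [ 0,  0, -2]
(up to reordering of blocks).

Per-block formulas:
  For a 2×2 Jordan block J_2(-2): exp(t · J_2(-2)) = e^(-2t)·(I + t·N), where N is the 2×2 nilpotent shift.
  For a 1×1 block at λ = -2: exp(t · [-2]) = [e^(-2t)].

After assembling e^{tJ} and conjugating by P, we get:

e^{tA} =
  [3*t*exp(-2*t) + exp(-2*t), t*exp(-2*t), -2*t*exp(-2*t)]
  [-3*t*exp(-2*t), -t*exp(-2*t) + exp(-2*t), 2*t*exp(-2*t)]
  [3*t*exp(-2*t), t*exp(-2*t), -2*t*exp(-2*t) + exp(-2*t)]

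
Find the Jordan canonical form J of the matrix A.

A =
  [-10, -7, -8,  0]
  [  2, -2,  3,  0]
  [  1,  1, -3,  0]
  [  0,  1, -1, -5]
J_3(-5) ⊕ J_1(-5)

The characteristic polynomial is
  det(x·I − A) = x^4 + 20*x^3 + 150*x^2 + 500*x + 625 = (x + 5)^4

Eigenvalues and multiplicities (the geometric multiplicity of λ is n − rank(A − λI), which equals the number of Jordan blocks for λ):
  λ = -5: algebraic multiplicity = 4, geometric multiplicity = 2

Determining the block sizes for each eigenvalue:
  λ = -5: with am = 4 and gm = 2, the partition is not yet determined (e.g. several partitions of 4 into 2 parts exist). Let N = A − (-5)·I. Computing rank(N^1) = 2, rank(N^2) = 1, rank(N^3) = 0; the number of blocks of size ≥ j is rank(N^{j−1}) − rank(N^j), giving [2, 1, 1]. So we have 1 block(s) of size 3, 1 block(s) of size 1 → block sizes [3, 1]

Assembling the blocks gives a Jordan form
J =
  [-5,  1,  0,  0]
  [ 0, -5,  1,  0]
  [ 0,  0, -5,  0]
  [ 0,  0,  0, -5]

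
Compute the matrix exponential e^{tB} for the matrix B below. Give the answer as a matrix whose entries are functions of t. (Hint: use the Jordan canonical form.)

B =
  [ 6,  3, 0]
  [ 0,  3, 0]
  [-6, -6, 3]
e^{tB} =
  [exp(6*t), exp(6*t) - exp(3*t), 0]
  [0, exp(3*t), 0]
  [-2*exp(6*t) + 2*exp(3*t), -2*exp(6*t) + 2*exp(3*t), exp(3*t)]

Strategy: write B = P · J · P⁻¹ where J is a Jordan canonical form, so e^{tB} = P · e^{tJ} · P⁻¹, and e^{tJ} can be computed block-by-block.

B has Jordan form
J =
  [3, 0, 0]
  [0, 3, 0]
  [0, 0, 6]
(up to reordering of blocks).

Per-block formulas:
  For a 1×1 block at λ = 6: exp(t · [6]) = [e^(6t)].
  For a 1×1 block at λ = 3: exp(t · [3]) = [e^(3t)].

After assembling e^{tJ} and conjugating by P, we get:

e^{tB} =
  [exp(6*t), exp(6*t) - exp(3*t), 0]
  [0, exp(3*t), 0]
  [-2*exp(6*t) + 2*exp(3*t), -2*exp(6*t) + 2*exp(3*t), exp(3*t)]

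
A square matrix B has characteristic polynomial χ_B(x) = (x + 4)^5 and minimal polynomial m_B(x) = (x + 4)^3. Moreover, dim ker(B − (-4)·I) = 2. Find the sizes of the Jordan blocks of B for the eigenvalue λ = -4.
Block sizes for λ = -4: [3, 2]

Step 1 — from the characteristic polynomial, algebraic multiplicity of λ = -4 is 5. From dim ker(B − (-4)·I) = 2, there are exactly 2 Jordan blocks for λ = -4.
Step 2 — from the minimal polynomial, the factor (x + 4)^3 tells us the largest block for λ = -4 has size 3.
Step 3 — with total size 5, 2 blocks, and largest block 3, the block sizes (in nonincreasing order) are [3, 2].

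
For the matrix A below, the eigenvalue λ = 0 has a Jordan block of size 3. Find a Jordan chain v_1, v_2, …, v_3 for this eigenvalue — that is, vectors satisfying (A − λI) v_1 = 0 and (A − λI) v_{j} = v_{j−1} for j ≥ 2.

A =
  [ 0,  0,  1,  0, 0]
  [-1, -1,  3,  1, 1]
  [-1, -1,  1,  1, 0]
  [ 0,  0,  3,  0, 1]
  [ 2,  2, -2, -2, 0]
A Jordan chain for λ = 0 of length 3:
v_1 = (-1, 0, 0, -1, 0)ᵀ
v_2 = (0, -1, -1, 0, 2)ᵀ
v_3 = (1, 0, 0, 0, 0)ᵀ

Let N = A − (0)·I. We want v_3 with N^3 v_3 = 0 but N^2 v_3 ≠ 0; then v_{j-1} := N · v_j for j = 3, …, 2.

Pick v_3 = (1, 0, 0, 0, 0)ᵀ.
Then v_2 = N · v_3 = (0, -1, -1, 0, 2)ᵀ.
Then v_1 = N · v_2 = (-1, 0, 0, -1, 0)ᵀ.

Sanity check: (A − (0)·I) v_1 = (0, 0, 0, 0, 0)ᵀ = 0. ✓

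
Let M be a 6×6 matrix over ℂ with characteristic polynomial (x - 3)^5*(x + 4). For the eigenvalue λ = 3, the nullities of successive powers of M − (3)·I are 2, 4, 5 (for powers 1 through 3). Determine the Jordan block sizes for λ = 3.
Block sizes for λ = 3: [3, 2]

From the dimensions of kernels of powers, the number of Jordan blocks of size at least j is d_j − d_{j−1} where d_j = dim ker(N^j) (with d_0 = 0). Computing the differences gives [2, 2, 1].
The number of blocks of size exactly k is (#blocks of size ≥ k) − (#blocks of size ≥ k + 1), so the partition is: 1 block(s) of size 2, 1 block(s) of size 3.
In nonincreasing order the block sizes are [3, 2].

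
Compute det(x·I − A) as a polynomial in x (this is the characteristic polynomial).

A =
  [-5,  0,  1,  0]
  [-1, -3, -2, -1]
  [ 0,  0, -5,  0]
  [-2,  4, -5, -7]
x^4 + 20*x^3 + 150*x^2 + 500*x + 625

Expanding det(x·I − A) (e.g. by cofactor expansion or by noting that A is similar to its Jordan form J, which has the same characteristic polynomial as A) gives
  χ_A(x) = x^4 + 20*x^3 + 150*x^2 + 500*x + 625
which factors as (x + 5)^4. The eigenvalues (with algebraic multiplicities) are λ = -5 with multiplicity 4.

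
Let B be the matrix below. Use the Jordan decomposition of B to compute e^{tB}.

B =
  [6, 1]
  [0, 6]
e^{tB} =
  [exp(6*t), t*exp(6*t)]
  [0, exp(6*t)]

Strategy: write B = P · J · P⁻¹ where J is a Jordan canonical form, so e^{tB} = P · e^{tJ} · P⁻¹, and e^{tJ} can be computed block-by-block.

B has Jordan form
J =
  [6, 1]
  [0, 6]
(up to reordering of blocks).

Per-block formulas:
  For a 2×2 Jordan block J_2(6): exp(t · J_2(6)) = e^(6t)·(I + t·N), where N is the 2×2 nilpotent shift.

After assembling e^{tJ} and conjugating by P, we get:

e^{tB} =
  [exp(6*t), t*exp(6*t)]
  [0, exp(6*t)]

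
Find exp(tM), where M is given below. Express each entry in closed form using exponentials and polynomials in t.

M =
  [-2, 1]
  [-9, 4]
e^{tM} =
  [-3*t*exp(t) + exp(t), t*exp(t)]
  [-9*t*exp(t), 3*t*exp(t) + exp(t)]

Strategy: write M = P · J · P⁻¹ where J is a Jordan canonical form, so e^{tM} = P · e^{tJ} · P⁻¹, and e^{tJ} can be computed block-by-block.

M has Jordan form
J =
  [1, 1]
  [0, 1]
(up to reordering of blocks).

Per-block formulas:
  For a 2×2 Jordan block J_2(1): exp(t · J_2(1)) = e^(1t)·(I + t·N), where N is the 2×2 nilpotent shift.

After assembling e^{tJ} and conjugating by P, we get:

e^{tM} =
  [-3*t*exp(t) + exp(t), t*exp(t)]
  [-9*t*exp(t), 3*t*exp(t) + exp(t)]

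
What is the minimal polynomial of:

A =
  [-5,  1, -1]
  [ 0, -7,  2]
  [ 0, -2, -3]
x^2 + 10*x + 25

The characteristic polynomial is χ_A(x) = (x + 5)^3, so the eigenvalues are known. The minimal polynomial is
  m_A(x) = Π_λ (x − λ)^{k_λ}
where k_λ is the size of the *largest* Jordan block for λ (equivalently, the smallest k with (A − λI)^k v = 0 for every generalised eigenvector v of λ).

  λ = -5: largest Jordan block has size 2, contributing (x + 5)^2

So m_A(x) = (x + 5)^2 = x^2 + 10*x + 25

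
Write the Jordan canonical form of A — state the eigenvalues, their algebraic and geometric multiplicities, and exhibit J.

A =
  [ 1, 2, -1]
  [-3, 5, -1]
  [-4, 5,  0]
J_3(2)

The characteristic polynomial is
  det(x·I − A) = x^3 - 6*x^2 + 12*x - 8 = (x - 2)^3

Eigenvalues and multiplicities (the geometric multiplicity of λ is n − rank(A − λI), which equals the number of Jordan blocks for λ):
  λ = 2: algebraic multiplicity = 3, geometric multiplicity = 1

Determining the block sizes for each eigenvalue:
  λ = 2: one block (gm = 1), so the single block has size am = 3 → block sizes [3]

Assembling the blocks gives a Jordan form
J =
  [2, 1, 0]
  [0, 2, 1]
  [0, 0, 2]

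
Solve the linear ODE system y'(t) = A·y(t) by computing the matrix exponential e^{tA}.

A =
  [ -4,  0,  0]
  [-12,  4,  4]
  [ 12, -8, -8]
e^{tA} =
  [exp(-4*t), 0, 0]
  [-3 + 3*exp(-4*t), 2 - exp(-4*t), 1 - exp(-4*t)]
  [3 - 3*exp(-4*t), -2 + 2*exp(-4*t), -1 + 2*exp(-4*t)]

Strategy: write A = P · J · P⁻¹ where J is a Jordan canonical form, so e^{tA} = P · e^{tJ} · P⁻¹, and e^{tJ} can be computed block-by-block.

A has Jordan form
J =
  [-4,  0, 0]
  [ 0, -4, 0]
  [ 0,  0, 0]
(up to reordering of blocks).

Per-block formulas:
  For a 1×1 block at λ = -4: exp(t · [-4]) = [e^(-4t)].
  For a 1×1 block at λ = 0: exp(t · [0]) = [e^(0t)].

After assembling e^{tJ} and conjugating by P, we get:

e^{tA} =
  [exp(-4*t), 0, 0]
  [-3 + 3*exp(-4*t), 2 - exp(-4*t), 1 - exp(-4*t)]
  [3 - 3*exp(-4*t), -2 + 2*exp(-4*t), -1 + 2*exp(-4*t)]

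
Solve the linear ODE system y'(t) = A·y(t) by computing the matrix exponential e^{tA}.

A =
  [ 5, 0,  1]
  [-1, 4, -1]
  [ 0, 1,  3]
e^{tA} =
  [t^2*exp(4*t)/2 + t*exp(4*t) + exp(4*t), t^2*exp(4*t)/2, t*exp(4*t)]
  [-t^2*exp(4*t)/2 - t*exp(4*t), -t^2*exp(4*t)/2 + exp(4*t), -t*exp(4*t)]
  [-t^2*exp(4*t)/2, -t^2*exp(4*t)/2 + t*exp(4*t), -t*exp(4*t) + exp(4*t)]

Strategy: write A = P · J · P⁻¹ where J is a Jordan canonical form, so e^{tA} = P · e^{tJ} · P⁻¹, and e^{tJ} can be computed block-by-block.

A has Jordan form
J =
  [4, 1, 0]
  [0, 4, 1]
  [0, 0, 4]
(up to reordering of blocks).

Per-block formulas:
  For a 3×3 Jordan block J_3(4): exp(t · J_3(4)) = e^(4t)·(I + t·N + (t^2/2)·N^2), where N is the 3×3 nilpotent shift.

After assembling e^{tJ} and conjugating by P, we get:

e^{tA} =
  [t^2*exp(4*t)/2 + t*exp(4*t) + exp(4*t), t^2*exp(4*t)/2, t*exp(4*t)]
  [-t^2*exp(4*t)/2 - t*exp(4*t), -t^2*exp(4*t)/2 + exp(4*t), -t*exp(4*t)]
  [-t^2*exp(4*t)/2, -t^2*exp(4*t)/2 + t*exp(4*t), -t*exp(4*t) + exp(4*t)]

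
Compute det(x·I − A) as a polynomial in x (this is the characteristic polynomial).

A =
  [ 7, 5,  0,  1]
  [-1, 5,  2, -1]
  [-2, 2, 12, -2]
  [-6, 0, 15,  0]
x^4 - 24*x^3 + 216*x^2 - 864*x + 1296

Expanding det(x·I − A) (e.g. by cofactor expansion or by noting that A is similar to its Jordan form J, which has the same characteristic polynomial as A) gives
  χ_A(x) = x^4 - 24*x^3 + 216*x^2 - 864*x + 1296
which factors as (x - 6)^4. The eigenvalues (with algebraic multiplicities) are λ = 6 with multiplicity 4.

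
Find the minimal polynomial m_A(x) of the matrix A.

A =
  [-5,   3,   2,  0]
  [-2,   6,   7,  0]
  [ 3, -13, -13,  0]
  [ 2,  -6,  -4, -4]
x^3 + 12*x^2 + 48*x + 64

The characteristic polynomial is χ_A(x) = (x + 4)^4, so the eigenvalues are known. The minimal polynomial is
  m_A(x) = Π_λ (x − λ)^{k_λ}
where k_λ is the size of the *largest* Jordan block for λ (equivalently, the smallest k with (A − λI)^k v = 0 for every generalised eigenvector v of λ).

  λ = -4: largest Jordan block has size 3, contributing (x + 4)^3

So m_A(x) = (x + 4)^3 = x^3 + 12*x^2 + 48*x + 64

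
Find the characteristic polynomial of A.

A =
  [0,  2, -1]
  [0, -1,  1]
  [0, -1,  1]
x^3

Expanding det(x·I − A) (e.g. by cofactor expansion or by noting that A is similar to its Jordan form J, which has the same characteristic polynomial as A) gives
  χ_A(x) = x^3
which factors as x^3. The eigenvalues (with algebraic multiplicities) are λ = 0 with multiplicity 3.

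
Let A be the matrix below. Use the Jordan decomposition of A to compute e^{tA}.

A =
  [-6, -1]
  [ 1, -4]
e^{tA} =
  [-t*exp(-5*t) + exp(-5*t), -t*exp(-5*t)]
  [t*exp(-5*t), t*exp(-5*t) + exp(-5*t)]

Strategy: write A = P · J · P⁻¹ where J is a Jordan canonical form, so e^{tA} = P · e^{tJ} · P⁻¹, and e^{tJ} can be computed block-by-block.

A has Jordan form
J =
  [-5,  1]
  [ 0, -5]
(up to reordering of blocks).

Per-block formulas:
  For a 2×2 Jordan block J_2(-5): exp(t · J_2(-5)) = e^(-5t)·(I + t·N), where N is the 2×2 nilpotent shift.

After assembling e^{tJ} and conjugating by P, we get:

e^{tA} =
  [-t*exp(-5*t) + exp(-5*t), -t*exp(-5*t)]
  [t*exp(-5*t), t*exp(-5*t) + exp(-5*t)]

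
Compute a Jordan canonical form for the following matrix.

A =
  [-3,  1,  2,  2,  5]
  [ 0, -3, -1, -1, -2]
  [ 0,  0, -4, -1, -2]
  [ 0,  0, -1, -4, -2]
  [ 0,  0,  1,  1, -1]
J_2(-3) ⊕ J_2(-3) ⊕ J_1(-3)

The characteristic polynomial is
  det(x·I − A) = x^5 + 15*x^4 + 90*x^3 + 270*x^2 + 405*x + 243 = (x + 3)^5

Eigenvalues and multiplicities (the geometric multiplicity of λ is n − rank(A − λI), which equals the number of Jordan blocks for λ):
  λ = -3: algebraic multiplicity = 5, geometric multiplicity = 3

Determining the block sizes for each eigenvalue:
  λ = -3: with am = 5 and gm = 3, the partition is not yet determined (e.g. several partitions of 5 into 3 parts exist). Let N = A − (-3)·I. Computing rank(N^1) = 2, rank(N^2) = 0; the number of blocks of size ≥ j is rank(N^{j−1}) − rank(N^j), giving [3, 2]. So we have 2 block(s) of size 2, 1 block(s) of size 1 → block sizes [2, 2, 1]

Assembling the blocks gives a Jordan form
J =
  [-3,  1,  0,  0,  0]
  [ 0, -3,  0,  0,  0]
  [ 0,  0, -3,  1,  0]
  [ 0,  0,  0, -3,  0]
  [ 0,  0,  0,  0, -3]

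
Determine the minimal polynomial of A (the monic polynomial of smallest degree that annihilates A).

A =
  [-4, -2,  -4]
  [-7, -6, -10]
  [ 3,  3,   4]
x^3 + 6*x^2 + 12*x + 8

The characteristic polynomial is χ_A(x) = (x + 2)^3, so the eigenvalues are known. The minimal polynomial is
  m_A(x) = Π_λ (x − λ)^{k_λ}
where k_λ is the size of the *largest* Jordan block for λ (equivalently, the smallest k with (A − λI)^k v = 0 for every generalised eigenvector v of λ).

  λ = -2: largest Jordan block has size 3, contributing (x + 2)^3

So m_A(x) = (x + 2)^3 = x^3 + 6*x^2 + 12*x + 8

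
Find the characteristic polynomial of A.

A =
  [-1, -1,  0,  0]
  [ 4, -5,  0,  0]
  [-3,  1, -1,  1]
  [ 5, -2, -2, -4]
x^4 + 11*x^3 + 45*x^2 + 81*x + 54

Expanding det(x·I − A) (e.g. by cofactor expansion or by noting that A is similar to its Jordan form J, which has the same characteristic polynomial as A) gives
  χ_A(x) = x^4 + 11*x^3 + 45*x^2 + 81*x + 54
which factors as (x + 2)*(x + 3)^3. The eigenvalues (with algebraic multiplicities) are λ = -3 with multiplicity 3, λ = -2 with multiplicity 1.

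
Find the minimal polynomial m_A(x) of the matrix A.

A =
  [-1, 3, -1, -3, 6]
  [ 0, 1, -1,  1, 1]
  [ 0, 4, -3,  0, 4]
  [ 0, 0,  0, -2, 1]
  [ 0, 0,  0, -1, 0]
x^3 + 3*x^2 + 3*x + 1

The characteristic polynomial is χ_A(x) = (x + 1)^5, so the eigenvalues are known. The minimal polynomial is
  m_A(x) = Π_λ (x − λ)^{k_λ}
where k_λ is the size of the *largest* Jordan block for λ (equivalently, the smallest k with (A − λI)^k v = 0 for every generalised eigenvector v of λ).

  λ = -1: largest Jordan block has size 3, contributing (x + 1)^3

So m_A(x) = (x + 1)^3 = x^3 + 3*x^2 + 3*x + 1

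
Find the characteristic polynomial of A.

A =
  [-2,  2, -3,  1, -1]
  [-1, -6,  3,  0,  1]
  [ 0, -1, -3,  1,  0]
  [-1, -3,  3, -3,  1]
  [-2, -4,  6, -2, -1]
x^5 + 15*x^4 + 90*x^3 + 270*x^2 + 405*x + 243

Expanding det(x·I − A) (e.g. by cofactor expansion or by noting that A is similar to its Jordan form J, which has the same characteristic polynomial as A) gives
  χ_A(x) = x^5 + 15*x^4 + 90*x^3 + 270*x^2 + 405*x + 243
which factors as (x + 3)^5. The eigenvalues (with algebraic multiplicities) are λ = -3 with multiplicity 5.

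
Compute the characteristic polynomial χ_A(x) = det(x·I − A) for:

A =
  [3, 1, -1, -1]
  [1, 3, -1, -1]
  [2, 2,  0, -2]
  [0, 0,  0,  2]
x^4 - 8*x^3 + 24*x^2 - 32*x + 16

Expanding det(x·I − A) (e.g. by cofactor expansion or by noting that A is similar to its Jordan form J, which has the same characteristic polynomial as A) gives
  χ_A(x) = x^4 - 8*x^3 + 24*x^2 - 32*x + 16
which factors as (x - 2)^4. The eigenvalues (with algebraic multiplicities) are λ = 2 with multiplicity 4.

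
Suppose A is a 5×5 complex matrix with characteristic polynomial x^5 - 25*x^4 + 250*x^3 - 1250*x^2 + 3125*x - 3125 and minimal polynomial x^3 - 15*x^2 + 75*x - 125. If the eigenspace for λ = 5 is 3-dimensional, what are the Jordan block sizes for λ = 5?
Block sizes for λ = 5: [3, 1, 1]

Step 1 — from the characteristic polynomial, algebraic multiplicity of λ = 5 is 5. From dim ker(A − (5)·I) = 3, there are exactly 3 Jordan blocks for λ = 5.
Step 2 — from the minimal polynomial, the factor (x − 5)^3 tells us the largest block for λ = 5 has size 3.
Step 3 — with total size 5, 3 blocks, and largest block 3, the block sizes (in nonincreasing order) are [3, 1, 1].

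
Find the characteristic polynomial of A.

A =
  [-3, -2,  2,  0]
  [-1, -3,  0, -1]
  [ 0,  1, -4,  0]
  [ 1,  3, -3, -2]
x^4 + 12*x^3 + 54*x^2 + 108*x + 81

Expanding det(x·I − A) (e.g. by cofactor expansion or by noting that A is similar to its Jordan form J, which has the same characteristic polynomial as A) gives
  χ_A(x) = x^4 + 12*x^3 + 54*x^2 + 108*x + 81
which factors as (x + 3)^4. The eigenvalues (with algebraic multiplicities) are λ = -3 with multiplicity 4.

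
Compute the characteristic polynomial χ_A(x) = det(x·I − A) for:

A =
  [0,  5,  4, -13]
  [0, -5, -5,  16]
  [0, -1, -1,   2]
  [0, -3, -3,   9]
x^4 - 3*x^3

Expanding det(x·I − A) (e.g. by cofactor expansion or by noting that A is similar to its Jordan form J, which has the same characteristic polynomial as A) gives
  χ_A(x) = x^4 - 3*x^3
which factors as x^3*(x - 3). The eigenvalues (with algebraic multiplicities) are λ = 0 with multiplicity 3, λ = 3 with multiplicity 1.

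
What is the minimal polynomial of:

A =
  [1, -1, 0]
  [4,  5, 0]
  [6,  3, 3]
x^2 - 6*x + 9

The characteristic polynomial is χ_A(x) = (x - 3)^3, so the eigenvalues are known. The minimal polynomial is
  m_A(x) = Π_λ (x − λ)^{k_λ}
where k_λ is the size of the *largest* Jordan block for λ (equivalently, the smallest k with (A − λI)^k v = 0 for every generalised eigenvector v of λ).

  λ = 3: largest Jordan block has size 2, contributing (x − 3)^2

So m_A(x) = (x - 3)^2 = x^2 - 6*x + 9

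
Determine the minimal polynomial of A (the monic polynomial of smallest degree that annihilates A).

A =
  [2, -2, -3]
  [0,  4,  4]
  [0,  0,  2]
x^3 - 8*x^2 + 20*x - 16

The characteristic polynomial is χ_A(x) = (x - 4)*(x - 2)^2, so the eigenvalues are known. The minimal polynomial is
  m_A(x) = Π_λ (x − λ)^{k_λ}
where k_λ is the size of the *largest* Jordan block for λ (equivalently, the smallest k with (A − λI)^k v = 0 for every generalised eigenvector v of λ).

  λ = 2: largest Jordan block has size 2, contributing (x − 2)^2
  λ = 4: largest Jordan block has size 1, contributing (x − 4)

So m_A(x) = (x - 4)*(x - 2)^2 = x^3 - 8*x^2 + 20*x - 16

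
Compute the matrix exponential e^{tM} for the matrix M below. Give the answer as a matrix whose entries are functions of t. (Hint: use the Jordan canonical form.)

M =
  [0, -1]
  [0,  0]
e^{tM} =
  [1, -t]
  [0, 1]

Strategy: write M = P · J · P⁻¹ where J is a Jordan canonical form, so e^{tM} = P · e^{tJ} · P⁻¹, and e^{tJ} can be computed block-by-block.

M has Jordan form
J =
  [0, 1]
  [0, 0]
(up to reordering of blocks).

Per-block formulas:
  For a 2×2 Jordan block J_2(0): exp(t · J_2(0)) = e^(0t)·(I + t·N), where N is the 2×2 nilpotent shift.

After assembling e^{tJ} and conjugating by P, we get:

e^{tM} =
  [1, -t]
  [0, 1]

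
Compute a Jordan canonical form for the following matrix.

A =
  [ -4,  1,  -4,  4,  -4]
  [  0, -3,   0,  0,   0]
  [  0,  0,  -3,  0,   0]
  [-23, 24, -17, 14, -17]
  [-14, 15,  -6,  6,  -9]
J_2(-3) ⊕ J_1(-3) ⊕ J_2(2)

The characteristic polynomial is
  det(x·I − A) = x^5 + 5*x^4 - 5*x^3 - 45*x^2 + 108 = (x - 2)^2*(x + 3)^3

Eigenvalues and multiplicities (the geometric multiplicity of λ is n − rank(A − λI), which equals the number of Jordan blocks for λ):
  λ = -3: algebraic multiplicity = 3, geometric multiplicity = 2
  λ = 2: algebraic multiplicity = 2, geometric multiplicity = 1

Determining the block sizes for each eigenvalue:
  λ = -3: 2 blocks summing to 3 forces exactly one block of size 2 and the rest size 1 → block sizes [2, 1]
  λ = 2: one block (gm = 1), so the single block has size am = 2 → block sizes [2]

Assembling the blocks gives a Jordan form
J =
  [-3,  1,  0, 0, 0]
  [ 0, -3,  0, 0, 0]
  [ 0,  0, -3, 0, 0]
  [ 0,  0,  0, 2, 1]
  [ 0,  0,  0, 0, 2]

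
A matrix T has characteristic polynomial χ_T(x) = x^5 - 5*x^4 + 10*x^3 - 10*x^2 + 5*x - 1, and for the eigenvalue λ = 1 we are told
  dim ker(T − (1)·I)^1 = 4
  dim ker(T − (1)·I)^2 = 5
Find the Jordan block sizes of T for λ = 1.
Block sizes for λ = 1: [2, 1, 1, 1]

From the dimensions of kernels of powers, the number of Jordan blocks of size at least j is d_j − d_{j−1} where d_j = dim ker(N^j) (with d_0 = 0). Computing the differences gives [4, 1].
The number of blocks of size exactly k is (#blocks of size ≥ k) − (#blocks of size ≥ k + 1), so the partition is: 3 block(s) of size 1, 1 block(s) of size 2.
In nonincreasing order the block sizes are [2, 1, 1, 1].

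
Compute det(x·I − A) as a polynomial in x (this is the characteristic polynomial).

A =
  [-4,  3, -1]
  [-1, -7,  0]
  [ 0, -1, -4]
x^3 + 15*x^2 + 75*x + 125

Expanding det(x·I − A) (e.g. by cofactor expansion or by noting that A is similar to its Jordan form J, which has the same characteristic polynomial as A) gives
  χ_A(x) = x^3 + 15*x^2 + 75*x + 125
which factors as (x + 5)^3. The eigenvalues (with algebraic multiplicities) are λ = -5 with multiplicity 3.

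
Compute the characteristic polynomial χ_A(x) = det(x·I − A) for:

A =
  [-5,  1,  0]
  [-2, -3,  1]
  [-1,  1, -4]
x^3 + 12*x^2 + 48*x + 64

Expanding det(x·I − A) (e.g. by cofactor expansion or by noting that A is similar to its Jordan form J, which has the same characteristic polynomial as A) gives
  χ_A(x) = x^3 + 12*x^2 + 48*x + 64
which factors as (x + 4)^3. The eigenvalues (with algebraic multiplicities) are λ = -4 with multiplicity 3.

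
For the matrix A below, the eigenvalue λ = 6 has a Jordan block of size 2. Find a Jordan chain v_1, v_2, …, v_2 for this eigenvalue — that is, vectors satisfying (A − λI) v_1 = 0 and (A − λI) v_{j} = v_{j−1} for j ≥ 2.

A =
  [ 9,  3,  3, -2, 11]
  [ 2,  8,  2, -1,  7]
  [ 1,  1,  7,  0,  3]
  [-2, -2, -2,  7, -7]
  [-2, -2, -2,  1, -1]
A Jordan chain for λ = 6 of length 2:
v_1 = (3, 2, 1, -2, -2)ᵀ
v_2 = (1, 0, 0, 0, 0)ᵀ

Let N = A − (6)·I. We want v_2 with N^2 v_2 = 0 but N^1 v_2 ≠ 0; then v_{j-1} := N · v_j for j = 2, …, 2.

Pick v_2 = (1, 0, 0, 0, 0)ᵀ.
Then v_1 = N · v_2 = (3, 2, 1, -2, -2)ᵀ.

Sanity check: (A − (6)·I) v_1 = (0, 0, 0, 0, 0)ᵀ = 0. ✓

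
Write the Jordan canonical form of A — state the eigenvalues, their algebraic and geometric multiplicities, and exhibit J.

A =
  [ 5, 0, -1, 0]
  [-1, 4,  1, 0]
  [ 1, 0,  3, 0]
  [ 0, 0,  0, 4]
J_2(4) ⊕ J_1(4) ⊕ J_1(4)

The characteristic polynomial is
  det(x·I − A) = x^4 - 16*x^3 + 96*x^2 - 256*x + 256 = (x - 4)^4

Eigenvalues and multiplicities (the geometric multiplicity of λ is n − rank(A − λI), which equals the number of Jordan blocks for λ):
  λ = 4: algebraic multiplicity = 4, geometric multiplicity = 3

Determining the block sizes for each eigenvalue:
  λ = 4: 3 blocks summing to 4 forces exactly one block of size 2 and the rest size 1 → block sizes [2, 1, 1]

Assembling the blocks gives a Jordan form
J =
  [4, 1, 0, 0]
  [0, 4, 0, 0]
  [0, 0, 4, 0]
  [0, 0, 0, 4]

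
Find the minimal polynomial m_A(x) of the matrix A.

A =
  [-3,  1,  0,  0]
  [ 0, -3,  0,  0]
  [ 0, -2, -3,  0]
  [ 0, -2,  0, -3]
x^2 + 6*x + 9

The characteristic polynomial is χ_A(x) = (x + 3)^4, so the eigenvalues are known. The minimal polynomial is
  m_A(x) = Π_λ (x − λ)^{k_λ}
where k_λ is the size of the *largest* Jordan block for λ (equivalently, the smallest k with (A − λI)^k v = 0 for every generalised eigenvector v of λ).

  λ = -3: largest Jordan block has size 2, contributing (x + 3)^2

So m_A(x) = (x + 3)^2 = x^2 + 6*x + 9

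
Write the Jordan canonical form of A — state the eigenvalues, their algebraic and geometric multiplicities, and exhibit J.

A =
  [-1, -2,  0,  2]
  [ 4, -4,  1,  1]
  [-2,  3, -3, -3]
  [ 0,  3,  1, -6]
J_1(-5) ⊕ J_3(-3)

The characteristic polynomial is
  det(x·I − A) = x^4 + 14*x^3 + 72*x^2 + 162*x + 135 = (x + 3)^3*(x + 5)

Eigenvalues and multiplicities (the geometric multiplicity of λ is n − rank(A − λI), which equals the number of Jordan blocks for λ):
  λ = -5: algebraic multiplicity = 1, geometric multiplicity = 1
  λ = -3: algebraic multiplicity = 3, geometric multiplicity = 1

Determining the block sizes for each eigenvalue:
  λ = -5: one block (gm = 1), so the single block has size am = 1 → block sizes [1]
  λ = -3: one block (gm = 1), so the single block has size am = 3 → block sizes [3]

Assembling the blocks gives a Jordan form
J =
  [-5,  0,  0,  0]
  [ 0, -3,  1,  0]
  [ 0,  0, -3,  1]
  [ 0,  0,  0, -3]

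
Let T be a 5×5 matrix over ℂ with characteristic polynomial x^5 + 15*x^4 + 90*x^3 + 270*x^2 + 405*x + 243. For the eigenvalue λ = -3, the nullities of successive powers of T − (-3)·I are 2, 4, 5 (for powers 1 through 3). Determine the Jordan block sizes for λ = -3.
Block sizes for λ = -3: [3, 2]

From the dimensions of kernels of powers, the number of Jordan blocks of size at least j is d_j − d_{j−1} where d_j = dim ker(N^j) (with d_0 = 0). Computing the differences gives [2, 2, 1].
The number of blocks of size exactly k is (#blocks of size ≥ k) − (#blocks of size ≥ k + 1), so the partition is: 1 block(s) of size 2, 1 block(s) of size 3.
In nonincreasing order the block sizes are [3, 2].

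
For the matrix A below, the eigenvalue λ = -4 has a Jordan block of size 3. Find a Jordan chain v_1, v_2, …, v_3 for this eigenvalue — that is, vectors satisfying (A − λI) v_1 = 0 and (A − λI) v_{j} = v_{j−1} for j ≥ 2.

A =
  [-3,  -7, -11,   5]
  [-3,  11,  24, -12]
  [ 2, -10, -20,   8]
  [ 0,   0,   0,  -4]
A Jordan chain for λ = -4 of length 3:
v_1 = (-2, 6, -4, 0)ᵀ
v_2 = (-7, 15, -10, 0)ᵀ
v_3 = (0, 1, 0, 0)ᵀ

Let N = A − (-4)·I. We want v_3 with N^3 v_3 = 0 but N^2 v_3 ≠ 0; then v_{j-1} := N · v_j for j = 3, …, 2.

Pick v_3 = (0, 1, 0, 0)ᵀ.
Then v_2 = N · v_3 = (-7, 15, -10, 0)ᵀ.
Then v_1 = N · v_2 = (-2, 6, -4, 0)ᵀ.

Sanity check: (A − (-4)·I) v_1 = (0, 0, 0, 0)ᵀ = 0. ✓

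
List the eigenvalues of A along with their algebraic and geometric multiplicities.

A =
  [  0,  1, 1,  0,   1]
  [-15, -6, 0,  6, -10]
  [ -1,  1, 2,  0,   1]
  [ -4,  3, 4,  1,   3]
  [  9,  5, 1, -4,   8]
λ = 1: alg = 5, geom = 2

Step 1 — factor the characteristic polynomial to read off the algebraic multiplicities:
  χ_A(x) = (x - 1)^5

Step 2 — compute geometric multiplicities via the rank-nullity identity g(λ) = n − rank(A − λI):
  rank(A − (1)·I) = 3, so dim ker(A − (1)·I) = n − 3 = 2

Summary:
  λ = 1: algebraic multiplicity = 5, geometric multiplicity = 2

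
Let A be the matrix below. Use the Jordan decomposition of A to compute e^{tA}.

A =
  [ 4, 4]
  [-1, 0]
e^{tA} =
  [2*t*exp(2*t) + exp(2*t), 4*t*exp(2*t)]
  [-t*exp(2*t), -2*t*exp(2*t) + exp(2*t)]

Strategy: write A = P · J · P⁻¹ where J is a Jordan canonical form, so e^{tA} = P · e^{tJ} · P⁻¹, and e^{tJ} can be computed block-by-block.

A has Jordan form
J =
  [2, 1]
  [0, 2]
(up to reordering of blocks).

Per-block formulas:
  For a 2×2 Jordan block J_2(2): exp(t · J_2(2)) = e^(2t)·(I + t·N), where N is the 2×2 nilpotent shift.

After assembling e^{tJ} and conjugating by P, we get:

e^{tA} =
  [2*t*exp(2*t) + exp(2*t), 4*t*exp(2*t)]
  [-t*exp(2*t), -2*t*exp(2*t) + exp(2*t)]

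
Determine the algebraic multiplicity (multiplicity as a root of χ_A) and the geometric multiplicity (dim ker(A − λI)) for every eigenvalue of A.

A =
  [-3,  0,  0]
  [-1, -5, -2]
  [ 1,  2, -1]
λ = -3: alg = 3, geom = 2

Step 1 — factor the characteristic polynomial to read off the algebraic multiplicities:
  χ_A(x) = (x + 3)^3

Step 2 — compute geometric multiplicities via the rank-nullity identity g(λ) = n − rank(A − λI):
  rank(A − (-3)·I) = 1, so dim ker(A − (-3)·I) = n − 1 = 2

Summary:
  λ = -3: algebraic multiplicity = 3, geometric multiplicity = 2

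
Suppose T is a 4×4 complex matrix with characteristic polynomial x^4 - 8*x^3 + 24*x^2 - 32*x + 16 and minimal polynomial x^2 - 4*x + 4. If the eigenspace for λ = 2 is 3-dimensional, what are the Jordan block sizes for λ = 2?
Block sizes for λ = 2: [2, 1, 1]

Step 1 — from the characteristic polynomial, algebraic multiplicity of λ = 2 is 4. From dim ker(T − (2)·I) = 3, there are exactly 3 Jordan blocks for λ = 2.
Step 2 — from the minimal polynomial, the factor (x − 2)^2 tells us the largest block for λ = 2 has size 2.
Step 3 — with total size 4, 3 blocks, and largest block 2, the block sizes (in nonincreasing order) are [2, 1, 1].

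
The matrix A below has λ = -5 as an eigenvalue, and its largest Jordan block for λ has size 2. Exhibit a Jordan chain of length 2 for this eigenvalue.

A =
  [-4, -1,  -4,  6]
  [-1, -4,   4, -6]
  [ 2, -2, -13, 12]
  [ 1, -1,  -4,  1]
A Jordan chain for λ = -5 of length 2:
v_1 = (1, -1, 2, 1)ᵀ
v_2 = (1, 0, 0, 0)ᵀ

Let N = A − (-5)·I. We want v_2 with N^2 v_2 = 0 but N^1 v_2 ≠ 0; then v_{j-1} := N · v_j for j = 2, …, 2.

Pick v_2 = (1, 0, 0, 0)ᵀ.
Then v_1 = N · v_2 = (1, -1, 2, 1)ᵀ.

Sanity check: (A − (-5)·I) v_1 = (0, 0, 0, 0)ᵀ = 0. ✓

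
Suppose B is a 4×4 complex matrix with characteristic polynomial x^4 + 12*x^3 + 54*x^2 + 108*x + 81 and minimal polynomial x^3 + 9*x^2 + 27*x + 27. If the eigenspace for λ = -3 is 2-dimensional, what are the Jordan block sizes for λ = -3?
Block sizes for λ = -3: [3, 1]

Step 1 — from the characteristic polynomial, algebraic multiplicity of λ = -3 is 4. From dim ker(B − (-3)·I) = 2, there are exactly 2 Jordan blocks for λ = -3.
Step 2 — from the minimal polynomial, the factor (x + 3)^3 tells us the largest block for λ = -3 has size 3.
Step 3 — with total size 4, 2 blocks, and largest block 3, the block sizes (in nonincreasing order) are [3, 1].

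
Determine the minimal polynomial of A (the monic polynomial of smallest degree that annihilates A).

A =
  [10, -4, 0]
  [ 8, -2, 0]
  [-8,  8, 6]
x^2 - 8*x + 12

The characteristic polynomial is χ_A(x) = (x - 6)^2*(x - 2), so the eigenvalues are known. The minimal polynomial is
  m_A(x) = Π_λ (x − λ)^{k_λ}
where k_λ is the size of the *largest* Jordan block for λ (equivalently, the smallest k with (A − λI)^k v = 0 for every generalised eigenvector v of λ).

  λ = 2: largest Jordan block has size 1, contributing (x − 2)
  λ = 6: largest Jordan block has size 1, contributing (x − 6)

So m_A(x) = (x - 6)*(x - 2) = x^2 - 8*x + 12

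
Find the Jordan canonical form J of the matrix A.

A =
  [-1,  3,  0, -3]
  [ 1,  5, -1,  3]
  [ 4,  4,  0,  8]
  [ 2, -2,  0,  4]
J_3(2) ⊕ J_1(2)

The characteristic polynomial is
  det(x·I − A) = x^4 - 8*x^3 + 24*x^2 - 32*x + 16 = (x - 2)^4

Eigenvalues and multiplicities (the geometric multiplicity of λ is n − rank(A − λI), which equals the number of Jordan blocks for λ):
  λ = 2: algebraic multiplicity = 4, geometric multiplicity = 2

Determining the block sizes for each eigenvalue:
  λ = 2: with am = 4 and gm = 2, the partition is not yet determined (e.g. several partitions of 4 into 2 parts exist). Let N = A − (2)·I. Computing rank(N^1) = 2, rank(N^2) = 1, rank(N^3) = 0; the number of blocks of size ≥ j is rank(N^{j−1}) − rank(N^j), giving [2, 1, 1]. So we have 1 block(s) of size 3, 1 block(s) of size 1 → block sizes [3, 1]

Assembling the blocks gives a Jordan form
J =
  [2, 1, 0, 0]
  [0, 2, 1, 0]
  [0, 0, 2, 0]
  [0, 0, 0, 2]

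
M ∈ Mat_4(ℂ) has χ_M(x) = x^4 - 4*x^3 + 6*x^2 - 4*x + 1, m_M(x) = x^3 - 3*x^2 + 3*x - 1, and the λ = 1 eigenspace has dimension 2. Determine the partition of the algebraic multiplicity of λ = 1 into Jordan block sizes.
Block sizes for λ = 1: [3, 1]

Step 1 — from the characteristic polynomial, algebraic multiplicity of λ = 1 is 4. From dim ker(M − (1)·I) = 2, there are exactly 2 Jordan blocks for λ = 1.
Step 2 — from the minimal polynomial, the factor (x − 1)^3 tells us the largest block for λ = 1 has size 3.
Step 3 — with total size 4, 2 blocks, and largest block 3, the block sizes (in nonincreasing order) are [3, 1].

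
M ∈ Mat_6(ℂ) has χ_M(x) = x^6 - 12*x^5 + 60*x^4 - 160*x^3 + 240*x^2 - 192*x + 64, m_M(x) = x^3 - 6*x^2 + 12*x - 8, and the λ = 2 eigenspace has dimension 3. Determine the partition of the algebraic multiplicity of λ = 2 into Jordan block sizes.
Block sizes for λ = 2: [3, 2, 1]

Step 1 — from the characteristic polynomial, algebraic multiplicity of λ = 2 is 6. From dim ker(M − (2)·I) = 3, there are exactly 3 Jordan blocks for λ = 2.
Step 2 — from the minimal polynomial, the factor (x − 2)^3 tells us the largest block for λ = 2 has size 3.
Step 3 — with total size 6, 3 blocks, and largest block 3, the block sizes (in nonincreasing order) are [3, 2, 1].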